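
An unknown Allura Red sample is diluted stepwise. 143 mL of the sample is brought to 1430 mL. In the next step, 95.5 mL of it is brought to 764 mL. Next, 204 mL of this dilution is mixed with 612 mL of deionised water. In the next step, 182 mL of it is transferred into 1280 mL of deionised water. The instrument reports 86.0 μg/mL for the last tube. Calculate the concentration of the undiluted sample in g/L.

221 g/L

Overall dilution factor = 10 × 8 × 4 × 8.033 = 2571.
Original = 86.0 μg/mL × 2571 = 2.21 × 10⁵ μg/mL = 221 g/L.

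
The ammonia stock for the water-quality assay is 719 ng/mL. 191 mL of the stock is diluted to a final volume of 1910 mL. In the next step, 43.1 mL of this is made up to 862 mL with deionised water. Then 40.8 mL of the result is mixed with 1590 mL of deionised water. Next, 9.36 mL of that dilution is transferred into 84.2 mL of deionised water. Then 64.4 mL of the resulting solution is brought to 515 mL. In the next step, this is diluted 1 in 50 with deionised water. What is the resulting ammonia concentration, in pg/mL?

Overall dilution factor = 10 × 20 × 39.97 × 9.996 × 7.997 × 50 = 3.20 × 10⁷.
719 ng/mL / 3.20 × 10⁷ = 2.25 × 10⁻⁵ ng/mL = 0.0225 pg/mL.

0.0225 pg/mL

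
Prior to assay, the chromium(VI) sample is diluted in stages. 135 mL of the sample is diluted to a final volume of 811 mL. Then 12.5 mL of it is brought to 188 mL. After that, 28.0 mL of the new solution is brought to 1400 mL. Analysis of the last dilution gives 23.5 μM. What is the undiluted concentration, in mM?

106 mM

Overall dilution factor = 6.007 × 15.04 × 50 = 4518.
Original = 23.5 μM × 4518 = 1.06 × 10⁵ μM = 106 mM.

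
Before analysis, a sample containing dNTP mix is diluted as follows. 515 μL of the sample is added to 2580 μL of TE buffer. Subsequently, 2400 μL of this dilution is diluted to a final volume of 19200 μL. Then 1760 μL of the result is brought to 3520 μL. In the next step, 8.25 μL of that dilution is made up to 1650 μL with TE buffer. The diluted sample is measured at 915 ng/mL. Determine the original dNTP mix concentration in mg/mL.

Overall dilution factor = 6.010 × 8 × 2 × 200 = 1.92 × 10⁴.
Original = 915 ng/mL × 1.92 × 10⁴ = 1.76 × 10⁷ ng/mL = 17.6 mg/mL.

17.6 mg/mL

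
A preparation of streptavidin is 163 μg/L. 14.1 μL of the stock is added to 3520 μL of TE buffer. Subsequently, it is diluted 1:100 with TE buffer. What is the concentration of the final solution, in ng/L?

6.50 ng/L

Overall dilution factor = 250.6 × 100 = 2.51 × 10⁴.
163 μg/L / 2.51 × 10⁴ = 6.50 × 10⁻³ μg/L = 6.50 ng/L.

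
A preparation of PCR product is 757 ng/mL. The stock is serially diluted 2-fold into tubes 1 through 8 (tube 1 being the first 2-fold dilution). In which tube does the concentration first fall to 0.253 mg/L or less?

Tube n has concentration 757 ng/mL / 2ⁿ.
Need 2ⁿ ≥ 757 ng/mL / 0.253 mg/L = 2.99, so n ≥ 1.58.
First such tube: n = 2.

tube 2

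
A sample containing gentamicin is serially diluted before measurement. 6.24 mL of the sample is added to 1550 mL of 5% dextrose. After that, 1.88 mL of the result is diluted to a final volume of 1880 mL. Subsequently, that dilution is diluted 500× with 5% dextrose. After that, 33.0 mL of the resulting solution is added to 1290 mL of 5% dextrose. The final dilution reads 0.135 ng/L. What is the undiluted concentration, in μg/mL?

Overall dilution factor = 249.4 × 1000 × 500 × 40.09 = 5.00 × 10⁹.
Original = 0.135 ng/L × 5.00 × 10⁹ = 6.75 × 10⁸ ng/L = 675 μg/mL.

675 μg/mL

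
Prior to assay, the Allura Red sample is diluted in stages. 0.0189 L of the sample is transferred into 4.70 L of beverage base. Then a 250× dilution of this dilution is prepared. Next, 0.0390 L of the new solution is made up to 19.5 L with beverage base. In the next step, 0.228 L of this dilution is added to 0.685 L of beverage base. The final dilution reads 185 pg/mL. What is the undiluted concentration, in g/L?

23.1 g/L

Overall dilution factor = 249.7 × 250 × 500 × 4.004 = 1.25 × 10⁸.
Original = 185 pg/mL × 1.25 × 10⁸ = 2.31 × 10¹⁰ pg/mL = 23.1 g/L.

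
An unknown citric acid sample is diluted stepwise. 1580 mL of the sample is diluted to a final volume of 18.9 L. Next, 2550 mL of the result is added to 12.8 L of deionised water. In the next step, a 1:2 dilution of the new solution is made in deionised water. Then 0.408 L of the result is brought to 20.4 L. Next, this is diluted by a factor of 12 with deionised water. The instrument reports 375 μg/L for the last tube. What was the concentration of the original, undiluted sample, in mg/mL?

32.4 mg/mL

Overall dilution factor = 11.96 × 6.020 × 2 × 50 × 12 = 8.64 × 10⁴.
Original = 375 μg/L × 8.64 × 10⁴ = 3.24 × 10⁷ μg/L = 32.4 mg/mL.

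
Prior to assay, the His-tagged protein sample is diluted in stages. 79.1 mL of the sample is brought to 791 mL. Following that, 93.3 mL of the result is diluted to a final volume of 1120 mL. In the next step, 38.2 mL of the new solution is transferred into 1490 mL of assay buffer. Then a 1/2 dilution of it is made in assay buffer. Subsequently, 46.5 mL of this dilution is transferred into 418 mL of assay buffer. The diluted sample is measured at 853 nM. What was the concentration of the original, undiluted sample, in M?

0.0818 M

Overall dilution factor = 10 × 12.00 × 40.01 × 2 × 9.989 = 9.59 × 10⁴.
Original = 853 nM × 9.59 × 10⁴ = 8.18 × 10⁷ nM = 0.0818 M.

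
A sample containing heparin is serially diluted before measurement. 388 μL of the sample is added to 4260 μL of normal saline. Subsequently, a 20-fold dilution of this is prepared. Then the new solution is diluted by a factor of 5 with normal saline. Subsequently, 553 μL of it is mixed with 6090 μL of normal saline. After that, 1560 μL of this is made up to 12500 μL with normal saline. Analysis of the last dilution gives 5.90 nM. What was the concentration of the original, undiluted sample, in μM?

680 μM

Overall dilution factor = 11.98 × 20 × 5 × 12.01 × 8.013 = 1.15 × 10⁵.
Original = 5.90 nM × 1.15 × 10⁵ = 6.80 × 10⁵ nM = 680 μM.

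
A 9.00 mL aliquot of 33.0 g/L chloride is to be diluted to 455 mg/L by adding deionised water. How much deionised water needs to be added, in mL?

644 mL

455 mg/L = 0.455 g/L.
V₂ = C₁V₁/C₂ = 33.0 × 9.00 / 0.455 = 653 mL.
Diluent to add = V₂ − V₁ = 653 − 9.00 = 644 mL.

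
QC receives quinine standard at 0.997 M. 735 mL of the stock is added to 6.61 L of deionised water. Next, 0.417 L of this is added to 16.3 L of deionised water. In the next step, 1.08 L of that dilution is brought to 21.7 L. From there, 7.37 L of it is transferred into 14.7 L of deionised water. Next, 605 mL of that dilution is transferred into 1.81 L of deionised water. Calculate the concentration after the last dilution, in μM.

Overall dilution factor = 9.993 × 40.09 × 20.09 × 2.995 × 3.992 = 9.62 × 10⁴.
0.997 M / 9.62 × 10⁴ = 1.04 × 10⁻⁵ M = 10.4 μM.

10.4 μM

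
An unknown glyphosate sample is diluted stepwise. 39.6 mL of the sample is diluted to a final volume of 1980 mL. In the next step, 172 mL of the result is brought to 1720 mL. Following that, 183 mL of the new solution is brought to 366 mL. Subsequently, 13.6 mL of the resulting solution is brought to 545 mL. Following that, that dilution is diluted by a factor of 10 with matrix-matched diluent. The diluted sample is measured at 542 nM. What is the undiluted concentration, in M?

Overall dilution factor = 50 × 10 × 2 × 40.07 × 10 = 4.01 × 10⁵.
Original = 542 nM × 4.01 × 10⁵ = 2.17 × 10⁸ nM = 0.217 M.

0.217 M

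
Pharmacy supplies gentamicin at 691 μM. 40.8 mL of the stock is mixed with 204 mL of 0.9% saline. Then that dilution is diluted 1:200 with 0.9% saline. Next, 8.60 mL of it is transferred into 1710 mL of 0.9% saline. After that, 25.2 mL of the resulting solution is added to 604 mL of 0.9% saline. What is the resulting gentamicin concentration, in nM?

Overall dilution factor = 6 × 200 × 199.8 × 24.97 = 5.99 × 10⁶.
691 μM / 5.99 × 10⁶ = 1.15 × 10⁻⁴ μM = 0.115 nM.

0.115 nM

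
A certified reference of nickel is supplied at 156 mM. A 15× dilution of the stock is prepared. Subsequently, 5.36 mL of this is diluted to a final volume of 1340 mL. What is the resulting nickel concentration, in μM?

Overall dilution factor = 15 × 250 = 3750.
156 mM / 3750 = 0.0416 mM = 41.6 μM.

41.6 μM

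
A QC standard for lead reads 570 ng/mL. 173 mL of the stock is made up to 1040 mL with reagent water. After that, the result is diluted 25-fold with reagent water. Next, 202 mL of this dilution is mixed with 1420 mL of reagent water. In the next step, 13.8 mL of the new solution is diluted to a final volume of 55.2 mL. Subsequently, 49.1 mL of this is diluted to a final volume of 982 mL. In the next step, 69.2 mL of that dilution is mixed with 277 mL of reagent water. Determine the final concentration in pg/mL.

Overall dilution factor = 6.012 × 25 × 8.030 × 4 × 20 × 5.003 = 4.83 × 10⁵.
570 ng/mL / 4.83 × 10⁵ = 1.18 × 10⁻³ ng/mL = 1.18 pg/mL.

1.18 pg/mL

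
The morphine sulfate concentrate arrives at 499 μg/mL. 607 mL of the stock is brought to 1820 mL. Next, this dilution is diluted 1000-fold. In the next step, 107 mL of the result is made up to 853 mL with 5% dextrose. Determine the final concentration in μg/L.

Overall dilution factor = 2.998 × 1000 × 7.972 = 2.39 × 10⁴.
499 μg/mL / 2.39 × 10⁴ = 0.0209 μg/mL = 20.9 μg/L.

20.9 μg/L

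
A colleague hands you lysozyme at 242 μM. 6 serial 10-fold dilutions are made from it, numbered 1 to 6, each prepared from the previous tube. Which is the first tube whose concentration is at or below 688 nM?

tube 3

Tube n has concentration 242 μM / 10ⁿ.
Need 10ⁿ ≥ 242 μM / 688 nM = 352, so n ≥ 2.55.
First such tube: n = 3.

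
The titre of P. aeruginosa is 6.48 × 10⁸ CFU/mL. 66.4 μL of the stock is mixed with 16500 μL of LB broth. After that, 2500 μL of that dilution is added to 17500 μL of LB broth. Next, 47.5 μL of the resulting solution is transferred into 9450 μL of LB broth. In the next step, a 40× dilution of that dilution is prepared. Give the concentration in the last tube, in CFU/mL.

40.6 CFU/mL

Overall dilution factor = 249.5 × 8 × 199.9 × 40 = 1.60 × 10⁷.
6.48 × 10⁸ CFU/mL / 1.60 × 10⁷ = 40.6 CFU/mL.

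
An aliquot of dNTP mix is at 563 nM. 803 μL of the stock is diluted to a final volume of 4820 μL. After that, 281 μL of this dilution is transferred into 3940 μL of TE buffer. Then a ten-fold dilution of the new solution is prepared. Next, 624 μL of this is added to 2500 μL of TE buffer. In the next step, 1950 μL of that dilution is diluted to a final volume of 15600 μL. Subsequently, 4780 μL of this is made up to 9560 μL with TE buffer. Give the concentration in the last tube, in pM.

7.80 pM

Overall dilution factor = 6.002 × 15.02 × 10 × 5.006 × 8 × 2 = 7.22 × 10⁴.
563 nM / 7.22 × 10⁴ = 7.80 × 10⁻³ nM = 7.80 pM.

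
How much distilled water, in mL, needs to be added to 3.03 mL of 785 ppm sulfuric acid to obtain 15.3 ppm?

152 mL

V₂ = C₁V₁/C₂ = 785 × 3.03 / 15.3 = 155 mL.
Diluent to add = V₂ − V₁ = 155 − 3.03 = 152 mL.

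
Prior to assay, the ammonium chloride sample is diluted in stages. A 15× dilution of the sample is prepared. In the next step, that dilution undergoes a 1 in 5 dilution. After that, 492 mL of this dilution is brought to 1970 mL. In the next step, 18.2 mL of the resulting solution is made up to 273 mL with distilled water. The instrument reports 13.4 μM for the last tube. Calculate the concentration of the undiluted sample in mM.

60.4 mM

Overall dilution factor = 15 × 5 × 4.004 × 15 = 4505.
Original = 13.4 μM × 4505 = 6.04 × 10⁴ μM = 60.4 mM.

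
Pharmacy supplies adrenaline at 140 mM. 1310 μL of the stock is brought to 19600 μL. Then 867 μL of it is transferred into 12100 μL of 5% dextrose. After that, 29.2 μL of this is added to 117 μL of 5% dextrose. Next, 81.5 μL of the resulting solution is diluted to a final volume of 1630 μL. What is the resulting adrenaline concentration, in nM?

Overall dilution factor = 14.96 × 14.96 × 5.007 × 20 = 2.24 × 10⁴.
140 mM / 2.24 × 10⁴ = 6.25 × 10⁻³ mM = 6250 nM.

6250 nM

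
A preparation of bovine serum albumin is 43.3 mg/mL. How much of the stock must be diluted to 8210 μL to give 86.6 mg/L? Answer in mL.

86.6 mg/L = 0.0866 mg/mL.
V₁ = C₂V₂/C₁ = 0.0866 × 8210 / 43.3 = 16.4 μL = 0.0164 mL.

0.0164 mL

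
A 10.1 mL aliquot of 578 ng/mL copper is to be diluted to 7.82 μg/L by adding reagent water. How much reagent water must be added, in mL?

736 mL

7.82 μg/L = 7.82 ng/mL.
V₂ = C₁V₁/C₂ = 578 × 10.1 / 7.82 = 747 mL.
Diluent to add = V₂ − V₁ = 747 − 10.1 = 736 mL.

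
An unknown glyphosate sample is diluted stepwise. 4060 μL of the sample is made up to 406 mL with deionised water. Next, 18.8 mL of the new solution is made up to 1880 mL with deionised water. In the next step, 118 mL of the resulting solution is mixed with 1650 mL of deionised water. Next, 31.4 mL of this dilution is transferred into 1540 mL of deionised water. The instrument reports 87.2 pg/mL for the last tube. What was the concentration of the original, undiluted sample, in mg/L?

Overall dilution factor = 100 × 100 × 14.98 × 50.04 = 7.50 × 10⁶.
Original = 87.2 pg/mL × 7.50 × 10⁶ = 6.54 × 10⁸ pg/mL = 654 mg/L.

654 mg/L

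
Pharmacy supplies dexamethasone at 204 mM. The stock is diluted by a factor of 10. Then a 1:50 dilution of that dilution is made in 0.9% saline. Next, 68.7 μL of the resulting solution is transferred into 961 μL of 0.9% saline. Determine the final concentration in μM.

Overall dilution factor = 10 × 50 × 14.99 = 7494.
204 mM / 7494 = 0.0272 mM = 27.2 μM.

27.2 μM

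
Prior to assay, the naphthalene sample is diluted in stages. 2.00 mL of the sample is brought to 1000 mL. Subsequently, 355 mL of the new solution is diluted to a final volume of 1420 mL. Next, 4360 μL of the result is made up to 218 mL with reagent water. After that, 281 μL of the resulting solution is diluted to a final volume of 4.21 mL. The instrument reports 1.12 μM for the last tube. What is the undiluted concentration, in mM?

Overall dilution factor = 500 × 4 × 50 × 14.98 = 1.50 × 10⁶.
Original = 1.12 μM × 1.50 × 10⁶ = 1.68 × 10⁶ μM = 1680 mM.

1680 mM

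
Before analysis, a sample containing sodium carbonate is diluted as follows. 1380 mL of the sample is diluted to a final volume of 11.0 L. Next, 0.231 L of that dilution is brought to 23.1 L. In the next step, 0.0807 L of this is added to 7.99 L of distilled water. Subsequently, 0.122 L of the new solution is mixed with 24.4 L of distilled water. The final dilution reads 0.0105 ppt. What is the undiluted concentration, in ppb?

168 ppb

Overall dilution factor = 7.971 × 100 × 100.0 × 201 = 1.60 × 10⁷.
Original = 0.0105 ppt × 1.60 × 10⁷ = 1.68 × 10⁵ ppt = 168 ppb.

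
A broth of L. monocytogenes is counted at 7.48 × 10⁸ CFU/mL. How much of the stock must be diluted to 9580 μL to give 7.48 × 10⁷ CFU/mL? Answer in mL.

0.958 mL

V₁ = C₂V₂/C₁ = 7.48 × 10⁷ × 9580 / 7.48 × 10⁸ = 958 μL = 0.958 mL.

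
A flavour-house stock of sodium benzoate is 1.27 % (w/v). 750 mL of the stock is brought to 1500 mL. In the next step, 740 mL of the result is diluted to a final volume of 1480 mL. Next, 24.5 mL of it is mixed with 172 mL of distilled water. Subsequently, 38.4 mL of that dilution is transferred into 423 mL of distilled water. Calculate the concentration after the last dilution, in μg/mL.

Overall dilution factor = 2 × 2 × 8.020 × 12.02 = 385.
1.27 % (w/v) / 385 = 3.29 × 10⁻³ % (w/v) = 32.9 μg/mL.

32.9 μg/mL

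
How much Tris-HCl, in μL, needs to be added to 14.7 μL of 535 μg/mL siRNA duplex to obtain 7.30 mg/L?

7.30 mg/L = 7.30 μg/mL.
V₂ = C₁V₁/C₂ = 535 × 14.7 / 7.30 = 1077 μL.
Diluent to add = V₂ − V₁ = 1077 − 14.7 = 1060 μL.

1060 μL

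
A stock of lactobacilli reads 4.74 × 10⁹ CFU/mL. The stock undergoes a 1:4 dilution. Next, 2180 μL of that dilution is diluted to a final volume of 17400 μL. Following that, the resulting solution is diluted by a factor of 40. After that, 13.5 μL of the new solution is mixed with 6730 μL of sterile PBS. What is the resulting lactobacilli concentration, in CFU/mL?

7430 CFU/mL

Overall dilution factor = 4 × 7.982 × 40 × 499.5 = 6.38 × 10⁵.
4.74 × 10⁹ CFU/mL / 6.38 × 10⁵ = 7430 CFU/mL.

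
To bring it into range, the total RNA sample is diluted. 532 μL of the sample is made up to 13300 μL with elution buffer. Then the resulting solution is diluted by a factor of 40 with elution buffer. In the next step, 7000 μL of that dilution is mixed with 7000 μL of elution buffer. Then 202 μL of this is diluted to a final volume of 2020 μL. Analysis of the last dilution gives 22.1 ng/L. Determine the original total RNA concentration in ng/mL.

Overall dilution factor = 25 × 40 × 2 × 10 = 2.00 × 10⁴.
Original = 22.1 ng/L × 2.00 × 10⁴ = 4.42 × 10⁵ ng/L = 442 ng/mL.

442 ng/mL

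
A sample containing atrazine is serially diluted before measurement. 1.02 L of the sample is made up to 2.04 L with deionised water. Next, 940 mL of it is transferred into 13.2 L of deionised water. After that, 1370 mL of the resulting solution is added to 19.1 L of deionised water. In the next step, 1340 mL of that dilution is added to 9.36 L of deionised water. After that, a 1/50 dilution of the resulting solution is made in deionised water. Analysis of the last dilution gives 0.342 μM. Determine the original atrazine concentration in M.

0.0614 M

Overall dilution factor = 2 × 15.04 × 14.94 × 7.985 × 50 = 1.79 × 10⁵.
Original = 0.342 μM × 1.79 × 10⁵ = 6.14 × 10⁴ μM = 0.0614 M.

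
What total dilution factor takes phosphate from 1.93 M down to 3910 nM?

Factor = C₀/C_target = 1.93 M / 3910 nM = 4.94 × 10⁵.

4.94 × 10⁵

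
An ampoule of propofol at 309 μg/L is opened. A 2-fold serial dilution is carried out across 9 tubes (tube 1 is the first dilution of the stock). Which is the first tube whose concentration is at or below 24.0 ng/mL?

tube 4

Tube n has concentration 309 μg/L / 2ⁿ.
Need 2ⁿ ≥ 309 μg/L / 24.0 ng/mL = 12.9, so n ≥ 3.69.
First such tube: n = 4.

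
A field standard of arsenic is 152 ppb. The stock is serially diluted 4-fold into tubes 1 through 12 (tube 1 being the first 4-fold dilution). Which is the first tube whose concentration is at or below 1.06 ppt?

tube 9

Tube n has concentration 152 ppb / 4ⁿ.
Need 4ⁿ ≥ 152 ppb / 1.06 ppt = 1.43 × 10⁵, so n ≥ 8.56.
First such tube: n = 9.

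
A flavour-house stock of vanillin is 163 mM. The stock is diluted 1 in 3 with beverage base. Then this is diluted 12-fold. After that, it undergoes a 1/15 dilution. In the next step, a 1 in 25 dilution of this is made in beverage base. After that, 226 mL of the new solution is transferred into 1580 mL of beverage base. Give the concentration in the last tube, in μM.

1.51 μM

Overall dilution factor = 3 × 12 × 15 × 25 × 7.991 = 1.08 × 10⁵.
163 mM / 1.08 × 10⁵ = 1.51 × 10⁻³ mM = 1.51 μM.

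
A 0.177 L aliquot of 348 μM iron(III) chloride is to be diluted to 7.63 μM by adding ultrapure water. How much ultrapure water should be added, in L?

V₂ = C₁V₁/C₂ = 348 × 0.177 / 7.63 = 8.07 L.
Diluent to add = V₂ − V₁ = 8.07 − 0.177 = 7.90 L.

7.90 L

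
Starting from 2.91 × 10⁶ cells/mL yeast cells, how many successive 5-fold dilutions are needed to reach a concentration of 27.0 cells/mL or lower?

Need 5ⁿ ≥ 1.08 × 10⁵, so n ≥ log(1.08 × 10⁵)/log(5) = 7.20.
Minimum whole steps: n = 8.

8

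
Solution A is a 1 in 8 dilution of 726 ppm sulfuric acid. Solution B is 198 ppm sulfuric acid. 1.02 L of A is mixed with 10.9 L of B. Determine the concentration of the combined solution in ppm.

C_A = 726 ppm / 8 = 90.8 ppm.
C_mix = (C_A·V_A + C_B·V_B)/(V_A + V_B) = (90.8×1.02 + 198×10.9) / 11.92 = 189 ppm.

189 ppm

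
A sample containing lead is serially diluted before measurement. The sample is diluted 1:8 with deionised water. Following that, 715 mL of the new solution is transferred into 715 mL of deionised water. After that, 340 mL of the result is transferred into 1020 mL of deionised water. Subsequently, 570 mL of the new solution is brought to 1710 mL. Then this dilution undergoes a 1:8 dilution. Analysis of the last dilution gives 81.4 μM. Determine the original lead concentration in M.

0.125 M

Overall dilution factor = 8 × 2 × 4 × 3 × 8 = 1536.
Original = 81.4 μM × 1536 = 1.25 × 10⁵ μM = 0.125 M.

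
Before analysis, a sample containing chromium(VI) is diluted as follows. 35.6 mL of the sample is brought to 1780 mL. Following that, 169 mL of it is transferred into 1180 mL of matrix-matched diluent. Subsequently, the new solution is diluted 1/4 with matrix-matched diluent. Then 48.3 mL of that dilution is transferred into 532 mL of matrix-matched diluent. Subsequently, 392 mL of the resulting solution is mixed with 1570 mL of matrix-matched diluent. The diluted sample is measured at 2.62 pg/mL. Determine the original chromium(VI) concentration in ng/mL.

Overall dilution factor = 50 × 7.982 × 4 × 12.01 × 5.005 = 9.60 × 10⁴.
Original = 2.62 pg/mL × 9.60 × 10⁴ = 2.52 × 10⁵ pg/mL = 252 ng/mL.

252 ng/mL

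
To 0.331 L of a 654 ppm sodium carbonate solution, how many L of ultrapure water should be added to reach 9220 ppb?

23.1 L

9220 ppb = 9.22 ppm.
V₂ = C₁V₁/C₂ = 654 × 0.331 / 9.22 = 23.5 L.
Diluent to add = V₂ − V₁ = 23.5 − 0.331 = 23.1 L.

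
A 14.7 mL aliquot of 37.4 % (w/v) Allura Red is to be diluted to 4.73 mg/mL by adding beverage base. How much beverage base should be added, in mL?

4.73 mg/mL = 0.473 % (w/v).
V₂ = C₁V₁/C₂ = 37.4 × 14.7 / 0.473 = 1162 mL.
Diluent to add = V₂ − V₁ = 1162 − 14.7 = 1150 mL.

1150 mL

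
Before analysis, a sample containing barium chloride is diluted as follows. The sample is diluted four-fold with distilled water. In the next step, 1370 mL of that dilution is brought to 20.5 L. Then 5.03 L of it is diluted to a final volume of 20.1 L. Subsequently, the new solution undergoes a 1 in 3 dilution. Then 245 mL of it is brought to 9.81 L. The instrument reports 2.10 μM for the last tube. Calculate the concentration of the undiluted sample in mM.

60.3 mM

Overall dilution factor = 4 × 14.96 × 3.996 × 3 × 40.04 = 2.87 × 10⁴.
Original = 2.10 μM × 2.87 × 10⁴ = 6.03 × 10⁴ μM = 60.3 mM.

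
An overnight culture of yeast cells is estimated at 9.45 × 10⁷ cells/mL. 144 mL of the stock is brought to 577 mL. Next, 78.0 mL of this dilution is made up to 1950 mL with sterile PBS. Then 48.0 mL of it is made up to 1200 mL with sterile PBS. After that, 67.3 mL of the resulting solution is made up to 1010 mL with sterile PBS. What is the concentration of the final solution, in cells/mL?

Overall dilution factor = 4.007 × 25 × 25 × 15.01 = 3.76 × 10⁴.
9.45 × 10⁷ cells/mL / 3.76 × 10⁴ = 2510 cells/mL.

2510 cells/mL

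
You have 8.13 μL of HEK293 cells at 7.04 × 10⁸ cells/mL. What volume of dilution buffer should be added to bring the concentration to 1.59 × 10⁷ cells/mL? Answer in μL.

352 μL

V₂ = C₁V₁/C₂ = 7.04 × 10⁸ × 8.13 / 1.59 × 10⁷ = 360 μL.
Diluent to add = V₂ − V₁ = 360 − 8.13 = 352 μL.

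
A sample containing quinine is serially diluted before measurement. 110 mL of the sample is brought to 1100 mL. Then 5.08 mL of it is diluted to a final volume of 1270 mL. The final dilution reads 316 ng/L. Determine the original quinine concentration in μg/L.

790 μg/L

Overall dilution factor = 10 × 250 = 2500.
Original = 316 ng/L × 2500 = 7.90 × 10⁵ ng/L = 790 μg/L.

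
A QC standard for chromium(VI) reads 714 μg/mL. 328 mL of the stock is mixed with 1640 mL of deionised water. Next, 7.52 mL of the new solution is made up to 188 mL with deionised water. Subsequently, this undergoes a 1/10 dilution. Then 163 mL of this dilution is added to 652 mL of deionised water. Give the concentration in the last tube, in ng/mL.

95.2 ng/mL

Overall dilution factor = 6 × 25 × 10 × 5 = 7500.
714 μg/mL / 7500 = 0.0952 μg/mL = 95.2 ng/mL.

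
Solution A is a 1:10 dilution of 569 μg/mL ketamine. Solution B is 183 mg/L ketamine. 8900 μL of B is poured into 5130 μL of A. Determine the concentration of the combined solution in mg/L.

C_A = 569 μg/mL / 10 = 56.9 μg/mL.
C_B = 183 mg/L = 183 μg/mL.
C_mix = (C_A·V_A + C_B·V_B)/(V_A + V_B) = (56.9×5130 + 183×8900) / 14030 = 137 μg/mL = 137 mg/L.

137 mg/L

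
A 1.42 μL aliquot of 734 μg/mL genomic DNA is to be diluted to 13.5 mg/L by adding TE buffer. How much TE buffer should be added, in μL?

75.8 μL

13.5 mg/L = 13.5 μg/mL.
V₂ = C₁V₁/C₂ = 734 × 1.42 / 13.5 = 77.2 μL.
Diluent to add = V₂ − V₁ = 77.2 − 1.42 = 75.8 μL.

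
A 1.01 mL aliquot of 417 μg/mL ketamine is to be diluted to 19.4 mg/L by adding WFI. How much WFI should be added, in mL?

19.4 mg/L = 19.4 μg/mL.
V₂ = C₁V₁/C₂ = 417 × 1.01 / 19.4 = 21.7 mL.
Diluent to add = V₂ − V₁ = 21.7 − 1.01 = 20.7 mL.

20.7 mL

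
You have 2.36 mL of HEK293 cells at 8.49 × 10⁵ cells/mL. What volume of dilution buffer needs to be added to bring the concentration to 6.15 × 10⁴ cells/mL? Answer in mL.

V₂ = C₁V₁/C₂ = 8.49 × 10⁵ × 2.36 / 6.15 × 10⁴ = 32.6 mL.
Diluent to add = V₂ − V₁ = 32.6 − 2.36 = 30.2 mL.

30.2 mL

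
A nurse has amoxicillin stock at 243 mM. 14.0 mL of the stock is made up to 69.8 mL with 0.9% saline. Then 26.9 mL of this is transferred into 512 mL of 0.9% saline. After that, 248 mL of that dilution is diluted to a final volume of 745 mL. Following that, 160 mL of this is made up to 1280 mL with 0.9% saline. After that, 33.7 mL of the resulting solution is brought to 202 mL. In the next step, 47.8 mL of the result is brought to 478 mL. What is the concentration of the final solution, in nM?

Overall dilution factor = 4.986 × 20.03 × 3.004 × 8 × 5.994 × 10 = 1.44 × 10⁵.
243 mM / 1.44 × 10⁵ = 1.69 × 10⁻³ mM = 1690 nM.

1690 nM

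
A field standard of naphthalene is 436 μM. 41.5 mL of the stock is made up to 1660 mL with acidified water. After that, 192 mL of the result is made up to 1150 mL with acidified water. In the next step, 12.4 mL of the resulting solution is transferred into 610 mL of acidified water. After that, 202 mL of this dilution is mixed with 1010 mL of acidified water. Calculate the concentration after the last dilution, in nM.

6.04 nM

Overall dilution factor = 40 × 5.990 × 50.19 × 6 = 7.22 × 10⁴.
436 μM / 7.22 × 10⁴ = 6.04 × 10⁻³ μM = 6.04 nM.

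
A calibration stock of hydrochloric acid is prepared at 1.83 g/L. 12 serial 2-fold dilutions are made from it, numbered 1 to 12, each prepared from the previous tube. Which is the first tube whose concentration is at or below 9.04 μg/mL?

Tube n has concentration 1.83 g/L / 2ⁿ.
Need 2ⁿ ≥ 1.83 g/L / 9.04 μg/mL = 202, so n ≥ 7.66.
First such tube: n = 8.

tube 8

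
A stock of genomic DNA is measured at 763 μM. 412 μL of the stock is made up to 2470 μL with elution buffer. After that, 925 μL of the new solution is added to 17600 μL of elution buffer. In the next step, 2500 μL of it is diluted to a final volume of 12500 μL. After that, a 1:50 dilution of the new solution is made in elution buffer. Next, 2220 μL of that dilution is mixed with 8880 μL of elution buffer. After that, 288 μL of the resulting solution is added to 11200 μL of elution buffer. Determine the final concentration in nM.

0.127 nM

Overall dilution factor = 5.995 × 20.03 × 5 × 50 × 5 × 39.89 = 5.99 × 10⁶.
763 μM / 5.99 × 10⁶ = 1.27 × 10⁻⁴ μM = 0.127 nM.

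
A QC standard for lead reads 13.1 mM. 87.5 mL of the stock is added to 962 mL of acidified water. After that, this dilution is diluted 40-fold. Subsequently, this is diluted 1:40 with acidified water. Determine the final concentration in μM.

Overall dilution factor = 11.99 × 40 × 40 = 1.92 × 10⁴.
13.1 mM / 1.92 × 10⁴ = 6.83 × 10⁻⁴ mM = 0.683 μM.

0.683 μM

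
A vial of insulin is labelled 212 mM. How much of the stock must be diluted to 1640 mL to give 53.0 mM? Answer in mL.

V₁ = C₂V₂/C₁ = 53.0 × 1640 / 212 = 410 mL.

410 mL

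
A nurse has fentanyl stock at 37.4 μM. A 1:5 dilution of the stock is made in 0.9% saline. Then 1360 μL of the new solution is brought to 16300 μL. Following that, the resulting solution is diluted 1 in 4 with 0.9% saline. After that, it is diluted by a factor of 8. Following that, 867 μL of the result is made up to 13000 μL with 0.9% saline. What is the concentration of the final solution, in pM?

1300 pM

Overall dilution factor = 5 × 11.99 × 4 × 8 × 14.99 = 2.88 × 10⁴.
37.4 μM / 2.88 × 10⁴ = 1.30 × 10⁻³ μM = 1300 pM.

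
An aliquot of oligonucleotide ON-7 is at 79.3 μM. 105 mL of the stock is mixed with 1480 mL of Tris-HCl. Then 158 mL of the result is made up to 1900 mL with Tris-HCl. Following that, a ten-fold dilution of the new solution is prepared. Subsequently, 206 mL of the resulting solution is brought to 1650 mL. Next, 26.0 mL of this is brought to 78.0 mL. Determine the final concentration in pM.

1820 pM

Overall dilution factor = 15.10 × 12.03 × 10 × 8.010 × 3 = 4.36 × 10⁴.
79.3 μM / 4.36 × 10⁴ = 1.82 × 10⁻³ μM = 1820 pM.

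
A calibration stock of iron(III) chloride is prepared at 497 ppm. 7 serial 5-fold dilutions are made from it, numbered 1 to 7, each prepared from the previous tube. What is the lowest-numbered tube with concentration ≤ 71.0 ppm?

Tube n has concentration 497 ppm / 5ⁿ.
Need 5ⁿ ≥ 497 ppm / 71.0 ppm = 7.00, so n ≥ 1.21.
First such tube: n = 2.

tube 2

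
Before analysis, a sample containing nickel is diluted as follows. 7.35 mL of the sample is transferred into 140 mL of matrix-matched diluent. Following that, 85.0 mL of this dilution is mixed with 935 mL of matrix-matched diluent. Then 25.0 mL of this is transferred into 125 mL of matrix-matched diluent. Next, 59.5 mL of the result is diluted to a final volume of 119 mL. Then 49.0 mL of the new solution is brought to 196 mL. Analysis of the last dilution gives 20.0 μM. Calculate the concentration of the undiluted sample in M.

Overall dilution factor = 20.05 × 12 × 6 × 2 × 4 = 1.15 × 10⁴.
Original = 20.0 μM × 1.15 × 10⁴ = 2.31 × 10⁵ μM = 0.231 M.

0.231 M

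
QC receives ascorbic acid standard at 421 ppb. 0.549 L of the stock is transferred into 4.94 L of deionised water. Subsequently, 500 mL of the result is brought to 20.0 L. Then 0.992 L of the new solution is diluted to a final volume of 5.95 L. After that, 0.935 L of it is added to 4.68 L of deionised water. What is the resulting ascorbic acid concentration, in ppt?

Overall dilution factor = 9.998 × 40 × 5.998 × 6.005 = 1.44 × 10⁴.
421 ppb / 1.44 × 10⁴ = 0.0292 ppb = 29.2 ppt.

29.2 ppt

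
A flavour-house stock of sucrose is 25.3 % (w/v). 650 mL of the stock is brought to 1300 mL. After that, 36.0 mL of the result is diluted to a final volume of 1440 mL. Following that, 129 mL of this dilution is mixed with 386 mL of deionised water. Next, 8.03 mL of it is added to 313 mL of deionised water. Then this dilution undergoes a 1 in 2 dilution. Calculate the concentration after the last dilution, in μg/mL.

9.91 μg/mL

Overall dilution factor = 2 × 40 × 3.992 × 39.98 × 2 = 2.55 × 10⁴.
25.3 % (w/v) / 2.55 × 10⁴ = 9.91 × 10⁻⁴ % (w/v) = 9.91 μg/mL.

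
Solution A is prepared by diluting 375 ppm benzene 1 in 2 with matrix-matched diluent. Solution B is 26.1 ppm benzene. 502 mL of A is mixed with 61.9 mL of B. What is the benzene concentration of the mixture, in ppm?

C_A = 375 ppm / 2 = 188 ppm.
C_mix = (C_A·V_A + C_B·V_B)/(V_A + V_B) = (188×502 + 26.1×61.9) / 563.9 = 170 ppm.

170 ppm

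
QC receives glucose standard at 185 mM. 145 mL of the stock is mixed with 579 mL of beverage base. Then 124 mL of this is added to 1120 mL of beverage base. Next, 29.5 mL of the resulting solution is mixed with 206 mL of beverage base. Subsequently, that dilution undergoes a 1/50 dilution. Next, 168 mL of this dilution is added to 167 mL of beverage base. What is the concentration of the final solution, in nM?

4640 nM

Overall dilution factor = 4.993 × 10.03 × 7.983 × 50 × 1.994 = 3.99 × 10⁴.
185 mM / 3.99 × 10⁴ = 4.64 × 10⁻³ mM = 4640 nM.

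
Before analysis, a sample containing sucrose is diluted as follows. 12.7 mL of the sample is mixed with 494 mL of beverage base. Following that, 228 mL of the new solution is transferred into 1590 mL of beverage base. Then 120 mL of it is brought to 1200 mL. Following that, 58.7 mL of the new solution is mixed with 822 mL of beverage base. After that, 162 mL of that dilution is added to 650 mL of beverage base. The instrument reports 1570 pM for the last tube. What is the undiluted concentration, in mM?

0.376 mM

Overall dilution factor = 39.90 × 7.974 × 10 × 15.00 × 5.012 = 2.39 × 10⁵.
Original = 1570 pM × 2.39 × 10⁵ = 3.76 × 10⁸ pM = 0.376 mM.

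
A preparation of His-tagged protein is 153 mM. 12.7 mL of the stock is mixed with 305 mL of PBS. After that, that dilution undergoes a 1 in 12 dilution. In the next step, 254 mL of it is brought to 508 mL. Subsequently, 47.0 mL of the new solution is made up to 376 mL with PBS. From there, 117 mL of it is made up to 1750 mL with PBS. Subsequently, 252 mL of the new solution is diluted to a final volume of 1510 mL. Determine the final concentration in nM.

Overall dilution factor = 25.02 × 12 × 2 × 8 × 14.96 × 5.992 = 4.30 × 10⁵.
153 mM / 4.30 × 10⁵ = 3.55 × 10⁻⁴ mM = 355 nM.

355 nM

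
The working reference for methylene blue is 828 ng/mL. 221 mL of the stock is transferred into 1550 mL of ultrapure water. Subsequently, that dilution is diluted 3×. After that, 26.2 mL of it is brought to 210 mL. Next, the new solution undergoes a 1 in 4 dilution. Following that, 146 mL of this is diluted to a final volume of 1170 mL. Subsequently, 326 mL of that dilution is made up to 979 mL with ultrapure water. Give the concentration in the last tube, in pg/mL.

Overall dilution factor = 8.014 × 3 × 8.015 × 4 × 8.014 × 3.003 = 1.85 × 10⁴.
828 ng/mL / 1.85 × 10⁴ = 0.0446 ng/mL = 44.6 pg/mL.

44.6 pg/mL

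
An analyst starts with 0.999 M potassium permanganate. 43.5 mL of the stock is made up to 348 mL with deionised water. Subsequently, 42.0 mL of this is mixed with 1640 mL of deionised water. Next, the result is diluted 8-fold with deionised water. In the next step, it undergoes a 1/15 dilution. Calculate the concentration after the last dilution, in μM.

26.0 μM

Overall dilution factor = 8 × 40.05 × 8 × 15 = 3.84 × 10⁴.
0.999 M / 3.84 × 10⁴ = 2.60 × 10⁻⁵ M = 26.0 μM.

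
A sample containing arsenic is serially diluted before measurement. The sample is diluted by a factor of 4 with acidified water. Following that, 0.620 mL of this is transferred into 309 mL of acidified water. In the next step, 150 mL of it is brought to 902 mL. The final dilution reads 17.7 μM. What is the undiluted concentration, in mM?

213 mM

Overall dilution factor = 4 × 499.4 × 6.013 = 1.20 × 10⁴.
Original = 17.7 μM × 1.20 × 10⁴ = 2.13 × 10⁵ μM = 213 mM.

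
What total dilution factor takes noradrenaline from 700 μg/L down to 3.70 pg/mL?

Factor = C₀/C_target = 700 μg/L / 3.70 pg/mL = 1.89 × 10⁵.

1.89 × 10⁵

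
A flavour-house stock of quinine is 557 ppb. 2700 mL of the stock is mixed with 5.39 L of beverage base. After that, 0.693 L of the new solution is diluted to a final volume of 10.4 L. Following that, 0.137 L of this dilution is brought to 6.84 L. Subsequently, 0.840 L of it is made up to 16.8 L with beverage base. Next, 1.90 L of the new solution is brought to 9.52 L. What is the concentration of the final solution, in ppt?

Overall dilution factor = 2.996 × 15.01 × 49.93 × 20 × 5.011 = 2.25 × 10⁵.
557 ppb / 2.25 × 10⁵ = 2.48 × 10⁻³ ppb = 2.48 ppt.

2.48 ppt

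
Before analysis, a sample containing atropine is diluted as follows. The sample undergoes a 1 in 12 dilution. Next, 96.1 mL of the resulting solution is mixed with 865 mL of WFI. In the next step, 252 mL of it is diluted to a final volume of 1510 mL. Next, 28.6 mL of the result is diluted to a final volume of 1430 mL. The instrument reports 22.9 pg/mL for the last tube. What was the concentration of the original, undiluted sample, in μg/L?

823 μg/L

Overall dilution factor = 12 × 10.00 × 5.992 × 50 = 3.60 × 10⁴.
Original = 22.9 pg/mL × 3.60 × 10⁴ = 8.23 × 10⁵ pg/mL = 823 μg/L.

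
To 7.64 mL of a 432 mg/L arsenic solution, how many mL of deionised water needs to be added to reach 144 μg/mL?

15.3 mL

144 μg/mL = 144 mg/L.
V₂ = C₁V₁/C₂ = 432 × 7.64 / 144 = 22.9 mL.
Diluent to add = V₂ − V₁ = 22.9 − 7.64 = 15.3 mL.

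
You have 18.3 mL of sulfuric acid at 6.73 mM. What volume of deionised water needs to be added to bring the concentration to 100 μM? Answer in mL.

100 μM = 0.100 mM.
V₂ = C₁V₁/C₂ = 6.73 × 18.3 / 0.100 = 1232 mL.
Diluent to add = V₂ − V₁ = 1232 − 18.3 = 1210 mL.

1210 mL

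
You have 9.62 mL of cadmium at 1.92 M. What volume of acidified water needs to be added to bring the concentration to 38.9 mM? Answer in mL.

38.9 mM = 0.0389 M.
V₂ = C₁V₁/C₂ = 1.92 × 9.62 / 0.0389 = 475 mL.
Diluent to add = V₂ − V₁ = 475 − 9.62 = 465 mL.

465 mL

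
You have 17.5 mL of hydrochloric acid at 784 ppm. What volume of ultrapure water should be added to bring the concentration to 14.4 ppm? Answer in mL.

935 mL

V₂ = C₁V₁/C₂ = 784 × 17.5 / 14.4 = 953 mL.
Diluent to add = V₂ − V₁ = 953 − 17.5 = 935 mL.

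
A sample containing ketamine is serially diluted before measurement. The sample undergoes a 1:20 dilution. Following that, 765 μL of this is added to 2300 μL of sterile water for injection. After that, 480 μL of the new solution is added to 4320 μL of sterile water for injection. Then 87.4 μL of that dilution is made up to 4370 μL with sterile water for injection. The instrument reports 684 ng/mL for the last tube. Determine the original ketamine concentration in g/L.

Overall dilution factor = 20 × 4.007 × 10 × 50 = 4.01 × 10⁴.
Original = 684 ng/mL × 4.01 × 10⁴ = 2.74 × 10⁷ ng/mL = 27.4 g/L.

27.4 g/L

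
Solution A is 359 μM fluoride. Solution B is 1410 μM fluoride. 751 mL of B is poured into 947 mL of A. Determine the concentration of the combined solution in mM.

C_mix = (C_A·V_A + C_B·V_B)/(V_A + V_B) = (359×947 + 1410×751) / 1698 = 824 μM = 0.824 mM.

0.824 mM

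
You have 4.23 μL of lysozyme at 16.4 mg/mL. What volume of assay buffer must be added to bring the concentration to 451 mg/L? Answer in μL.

150 μL

451 mg/L = 0.451 mg/mL.
V₂ = C₁V₁/C₂ = 16.4 × 4.23 / 0.451 = 154 μL.
Diluent to add = V₂ − V₁ = 154 − 4.23 = 150 μL.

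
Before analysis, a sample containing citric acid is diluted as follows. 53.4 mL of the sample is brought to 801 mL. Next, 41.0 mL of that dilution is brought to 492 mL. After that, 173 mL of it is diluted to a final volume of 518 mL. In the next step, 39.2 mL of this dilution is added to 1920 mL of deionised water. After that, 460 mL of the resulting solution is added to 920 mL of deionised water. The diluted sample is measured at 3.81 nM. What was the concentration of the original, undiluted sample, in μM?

Overall dilution factor = 15 × 12 × 2.994 × 49.98 × 3 = 8.08 × 10⁴.
Original = 3.81 nM × 8.08 × 10⁴ = 3.08 × 10⁵ nM = 308 μM.

308 μM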